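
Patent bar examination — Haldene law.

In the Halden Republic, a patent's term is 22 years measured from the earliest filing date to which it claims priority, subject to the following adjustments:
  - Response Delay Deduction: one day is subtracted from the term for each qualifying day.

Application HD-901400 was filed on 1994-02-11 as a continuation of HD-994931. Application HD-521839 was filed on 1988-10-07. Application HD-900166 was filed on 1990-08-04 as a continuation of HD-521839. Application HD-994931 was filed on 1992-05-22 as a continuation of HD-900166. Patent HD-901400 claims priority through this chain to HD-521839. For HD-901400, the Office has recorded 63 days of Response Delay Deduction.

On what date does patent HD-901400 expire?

Earliest priority filing: 7 October 1988.
Base term: 7 October 1988 + 22 years → 7 October 2010.
Response Delay Deduction: −63 days → 5 August 2010.

August 5, 2010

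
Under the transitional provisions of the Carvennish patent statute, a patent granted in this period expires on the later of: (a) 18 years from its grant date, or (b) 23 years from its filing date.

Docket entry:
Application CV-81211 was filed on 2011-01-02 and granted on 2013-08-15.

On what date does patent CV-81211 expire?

(a) grant + 18 years → 15 August 2031.
(b) filing + 23 years → 2 January 2034.
Later of the two: 2 January 2034.

January 2, 2034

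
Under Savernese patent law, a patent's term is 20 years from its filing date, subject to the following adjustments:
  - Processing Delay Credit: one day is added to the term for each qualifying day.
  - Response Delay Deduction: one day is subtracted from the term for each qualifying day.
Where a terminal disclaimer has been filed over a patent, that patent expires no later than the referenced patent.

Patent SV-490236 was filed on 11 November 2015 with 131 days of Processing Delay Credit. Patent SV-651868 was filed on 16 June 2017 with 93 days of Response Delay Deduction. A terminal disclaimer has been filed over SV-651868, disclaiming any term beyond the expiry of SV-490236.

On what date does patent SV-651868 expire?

Natural term of SV-651868:
  Base: filing + 20 years → 16 June 2037.
  Response Delay Deduction: −93 days → 15 March 2037.
Expiry of referenced patent SV-490236:
  Base: filing + 20 years → 11 November 2035.
  Processing Delay Credit: +131 days → 21 March 2036.
Terminal disclaimer: SV-651868 expires on the earlier of 15 March 2037 and 21 March 2036.

2036-03-21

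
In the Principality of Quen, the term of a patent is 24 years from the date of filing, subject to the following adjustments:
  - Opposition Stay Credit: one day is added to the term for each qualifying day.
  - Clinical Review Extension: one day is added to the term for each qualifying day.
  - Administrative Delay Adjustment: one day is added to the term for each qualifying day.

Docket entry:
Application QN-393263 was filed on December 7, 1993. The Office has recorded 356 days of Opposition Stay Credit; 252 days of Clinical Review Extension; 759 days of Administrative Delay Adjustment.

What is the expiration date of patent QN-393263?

Base term: filing date + 24 years → 7 December 2017.
Opposition Stay Credit: +356 days → 28 November 2018.
Clinical Review Extension: +252 days → 7 August 2019.
Administrative Delay Adjustment: +759 days → 4 September 2021.

2021-09-04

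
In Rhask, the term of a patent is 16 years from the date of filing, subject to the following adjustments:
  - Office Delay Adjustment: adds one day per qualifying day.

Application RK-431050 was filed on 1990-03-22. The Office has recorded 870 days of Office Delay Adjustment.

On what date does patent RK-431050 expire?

Base term: filing date + 16 years → 22 March 2006.
Office Delay Adjustment: +870 days → 8 August 2008.

2008-08-08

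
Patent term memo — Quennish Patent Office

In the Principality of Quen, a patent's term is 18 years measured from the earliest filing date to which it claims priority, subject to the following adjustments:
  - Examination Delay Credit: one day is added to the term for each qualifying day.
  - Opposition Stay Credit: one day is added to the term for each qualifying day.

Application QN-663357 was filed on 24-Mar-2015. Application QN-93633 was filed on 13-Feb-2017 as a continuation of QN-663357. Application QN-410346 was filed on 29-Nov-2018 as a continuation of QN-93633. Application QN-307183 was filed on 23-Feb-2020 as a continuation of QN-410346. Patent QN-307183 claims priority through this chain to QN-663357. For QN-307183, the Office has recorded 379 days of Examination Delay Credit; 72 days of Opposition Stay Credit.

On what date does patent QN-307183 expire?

June 18, 2034

Earliest priority filing: 24 March 2015.
Base term: 24 March 2015 + 18 years → 24 March 2033.
Examination Delay Credit: +379 days → 7 April 2034.
Opposition Stay Credit: +72 days → 18 June 2034.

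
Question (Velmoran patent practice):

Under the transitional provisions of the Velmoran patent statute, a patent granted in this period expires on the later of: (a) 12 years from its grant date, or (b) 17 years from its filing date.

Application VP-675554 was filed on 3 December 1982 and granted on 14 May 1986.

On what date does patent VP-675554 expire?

December 3, 1999

(a) grant + 12 years → 14 May 1998.
(b) filing + 17 years → 3 December 1999.
Later of the two: 3 December 1999.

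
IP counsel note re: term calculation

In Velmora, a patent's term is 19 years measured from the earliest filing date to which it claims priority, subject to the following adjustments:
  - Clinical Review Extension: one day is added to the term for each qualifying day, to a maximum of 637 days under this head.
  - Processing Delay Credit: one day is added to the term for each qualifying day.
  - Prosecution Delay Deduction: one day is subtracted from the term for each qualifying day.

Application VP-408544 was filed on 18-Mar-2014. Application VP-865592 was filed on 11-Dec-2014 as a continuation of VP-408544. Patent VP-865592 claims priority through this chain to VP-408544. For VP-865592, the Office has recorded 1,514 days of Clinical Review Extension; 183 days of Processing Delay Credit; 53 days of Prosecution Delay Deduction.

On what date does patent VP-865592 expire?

Earliest priority filing: 18 March 2014.
Base term: 18 March 2014 + 19 years → 18 March 2033.
Clinical Review Extension: 1514 days claimed exceeds the 637-day cap, so +637 days → 15 December 2034.
Processing Delay Credit: +183 days → 16 June 2035.
Prosecution Delay Deduction: −53 days → 24 April 2035.

2035-04-24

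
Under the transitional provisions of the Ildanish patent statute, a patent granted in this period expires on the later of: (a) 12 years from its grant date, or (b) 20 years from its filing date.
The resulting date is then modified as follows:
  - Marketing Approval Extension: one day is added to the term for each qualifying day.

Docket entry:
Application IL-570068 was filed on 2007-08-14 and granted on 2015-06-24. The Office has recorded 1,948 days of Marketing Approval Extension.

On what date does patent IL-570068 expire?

(a) grant + 12 years → 24 June 2027.
(b) filing + 20 years → 14 August 2027.
Later of the two: 14 August 2027.
Marketing Approval Extension: +1948 days → 13 December 2032.

December 13, 2032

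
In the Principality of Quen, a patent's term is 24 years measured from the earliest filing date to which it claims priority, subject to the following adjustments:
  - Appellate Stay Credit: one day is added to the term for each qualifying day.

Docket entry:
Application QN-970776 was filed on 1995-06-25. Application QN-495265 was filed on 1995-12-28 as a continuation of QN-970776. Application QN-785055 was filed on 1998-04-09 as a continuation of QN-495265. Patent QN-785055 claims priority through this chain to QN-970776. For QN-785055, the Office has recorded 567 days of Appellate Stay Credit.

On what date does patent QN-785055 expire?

Earliest priority filing: 25 June 1995.
Base term: 25 June 1995 + 24 years → 25 June 2019.
Appellate Stay Credit: +567 days → 12 January 2021.

January 12, 2021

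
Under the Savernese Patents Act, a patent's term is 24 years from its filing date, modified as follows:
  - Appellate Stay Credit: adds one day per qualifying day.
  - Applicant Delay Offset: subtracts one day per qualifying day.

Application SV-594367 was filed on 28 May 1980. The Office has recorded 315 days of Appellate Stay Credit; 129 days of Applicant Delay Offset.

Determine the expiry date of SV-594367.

Base term: filing date + 24 years → 28 May 2004.
Appellate Stay Credit: +315 days → 8 April 2005.
Applicant Delay Offset: −129 days → 30 November 2004.

2004-11-30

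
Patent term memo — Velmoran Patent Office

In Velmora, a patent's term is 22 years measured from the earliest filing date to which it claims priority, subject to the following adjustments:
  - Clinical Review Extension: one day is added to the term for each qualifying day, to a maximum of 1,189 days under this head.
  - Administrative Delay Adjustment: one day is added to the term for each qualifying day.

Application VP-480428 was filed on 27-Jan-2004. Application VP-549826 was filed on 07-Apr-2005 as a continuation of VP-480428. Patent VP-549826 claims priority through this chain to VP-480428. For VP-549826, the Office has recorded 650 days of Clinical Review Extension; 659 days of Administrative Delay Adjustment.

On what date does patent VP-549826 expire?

Earliest priority filing: 27 January 2004.
Base term: 27 January 2004 + 22 years → 27 January 2026.
Clinical Review Extension: 650 days (within the 1189-day cap) → +650 days → 8 November 2027.
Administrative Delay Adjustment: +659 days → 28 August 2029.

August 28, 2029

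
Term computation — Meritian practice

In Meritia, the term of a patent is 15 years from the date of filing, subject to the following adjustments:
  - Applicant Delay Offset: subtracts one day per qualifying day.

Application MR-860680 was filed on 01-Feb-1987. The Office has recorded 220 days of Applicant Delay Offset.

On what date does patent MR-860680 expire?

Base term: filing date + 15 years → 1 February 2002.
Applicant Delay Offset: −220 days → 26 June 2001.

2001-06-26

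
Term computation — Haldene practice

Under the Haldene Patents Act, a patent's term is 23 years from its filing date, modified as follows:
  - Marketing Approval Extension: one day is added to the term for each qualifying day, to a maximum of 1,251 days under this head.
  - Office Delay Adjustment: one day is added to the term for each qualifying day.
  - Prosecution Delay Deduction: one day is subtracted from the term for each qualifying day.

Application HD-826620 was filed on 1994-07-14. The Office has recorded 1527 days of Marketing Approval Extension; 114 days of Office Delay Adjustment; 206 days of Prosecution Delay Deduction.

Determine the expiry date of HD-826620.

2020-09-15

Base term: filing date + 23 years → 14 July 2017.
Marketing Approval Extension: 1527 days claimed exceeds the 1251-day cap, so +1251 days → 16 December 2020.
Office Delay Adjustment: +114 days → 9 April 2021.
Prosecution Delay Deduction: −206 days → 15 September 2020.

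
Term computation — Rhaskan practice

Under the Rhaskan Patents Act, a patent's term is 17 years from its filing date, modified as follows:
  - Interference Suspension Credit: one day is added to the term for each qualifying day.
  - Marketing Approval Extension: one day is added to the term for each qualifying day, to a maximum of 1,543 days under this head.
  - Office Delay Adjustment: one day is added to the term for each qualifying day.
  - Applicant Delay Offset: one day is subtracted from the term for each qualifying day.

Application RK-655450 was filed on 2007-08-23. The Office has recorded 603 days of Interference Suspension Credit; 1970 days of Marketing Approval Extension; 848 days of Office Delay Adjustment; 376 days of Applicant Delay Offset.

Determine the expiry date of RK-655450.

Base term: filing date + 17 years → 23 August 2024.
Interference Suspension Credit: +603 days → 18 April 2026.
Marketing Approval Extension: 1970 days claimed exceeds the 1543-day cap, so +1543 days → 9 July 2030.
Office Delay Adjustment: +848 days → 3 November 2032.
Applicant Delay Offset: −376 days → 24 October 2031.

2031-10-24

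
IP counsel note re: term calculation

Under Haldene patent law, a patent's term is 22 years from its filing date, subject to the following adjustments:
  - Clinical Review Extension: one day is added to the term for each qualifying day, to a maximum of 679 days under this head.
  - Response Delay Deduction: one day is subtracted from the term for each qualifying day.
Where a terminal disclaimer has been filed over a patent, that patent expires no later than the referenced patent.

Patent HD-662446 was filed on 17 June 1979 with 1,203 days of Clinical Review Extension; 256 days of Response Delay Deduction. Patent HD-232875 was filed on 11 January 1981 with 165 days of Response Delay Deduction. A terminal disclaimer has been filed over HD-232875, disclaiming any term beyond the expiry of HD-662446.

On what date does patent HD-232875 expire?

2002-07-30

Natural term of HD-232875:
  Base: filing + 22 years → 11 January 2003.
  Response Delay Deduction: −165 days → 30 July 2002.
Expiry of referenced patent HD-662446:
  Base: filing + 22 years → 17 June 2001.
  Clinical Review Extension: 1203 days claimed exceeds the 679-day cap, so +679 days → 27 April 2003.
  Response Delay Deduction: −256 days → 14 August 2002.
Terminal disclaimer: HD-232875 expires on the earlier of 30 July 2002 and 14 August 2002.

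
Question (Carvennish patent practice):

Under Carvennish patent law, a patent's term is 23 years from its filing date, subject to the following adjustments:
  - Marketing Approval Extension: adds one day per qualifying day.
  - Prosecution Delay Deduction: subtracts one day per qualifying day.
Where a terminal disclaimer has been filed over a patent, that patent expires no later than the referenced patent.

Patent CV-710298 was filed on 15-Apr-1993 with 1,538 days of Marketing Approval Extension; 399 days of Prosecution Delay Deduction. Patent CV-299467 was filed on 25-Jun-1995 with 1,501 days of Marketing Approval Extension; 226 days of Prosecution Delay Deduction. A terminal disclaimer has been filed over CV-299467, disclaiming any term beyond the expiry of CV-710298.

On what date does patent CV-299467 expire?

Natural term of CV-299467:
  Base: filing + 23 years → 25 June 2018.
  Marketing Approval Extension: +1501 days → 4 August 2022.
  Prosecution Delay Deduction: −226 days → 21 December 2021.
Expiry of referenced patent CV-710298:
  Base: filing + 23 years → 15 April 2016.
  Marketing Approval Extension: +1538 days → 1 July 2020.
  Prosecution Delay Deduction: −399 days → 29 May 2019.
Terminal disclaimer: CV-299467 expires on the earlier of 21 December 2021 and 29 May 2019.

May 29, 2019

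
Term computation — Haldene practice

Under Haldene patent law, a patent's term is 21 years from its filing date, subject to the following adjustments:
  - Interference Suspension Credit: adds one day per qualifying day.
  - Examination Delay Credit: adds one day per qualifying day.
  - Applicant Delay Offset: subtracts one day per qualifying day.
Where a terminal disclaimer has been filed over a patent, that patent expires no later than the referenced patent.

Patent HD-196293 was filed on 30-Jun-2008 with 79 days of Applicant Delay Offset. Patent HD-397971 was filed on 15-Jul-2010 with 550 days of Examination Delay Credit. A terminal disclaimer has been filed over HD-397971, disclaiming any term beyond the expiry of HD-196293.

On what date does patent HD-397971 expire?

April 12, 2029

Natural term of HD-397971:
  Base: filing + 21 years → 15 July 2031.
  Examination Delay Credit: +550 days → 15 January 2033.
Expiry of referenced patent HD-196293:
  Base: filing + 21 years → 30 June 2029.
  Applicant Delay Offset: −79 days → 12 April 2029.
Terminal disclaimer: HD-397971 expires on the earlier of 15 January 2033 and 12 April 2029.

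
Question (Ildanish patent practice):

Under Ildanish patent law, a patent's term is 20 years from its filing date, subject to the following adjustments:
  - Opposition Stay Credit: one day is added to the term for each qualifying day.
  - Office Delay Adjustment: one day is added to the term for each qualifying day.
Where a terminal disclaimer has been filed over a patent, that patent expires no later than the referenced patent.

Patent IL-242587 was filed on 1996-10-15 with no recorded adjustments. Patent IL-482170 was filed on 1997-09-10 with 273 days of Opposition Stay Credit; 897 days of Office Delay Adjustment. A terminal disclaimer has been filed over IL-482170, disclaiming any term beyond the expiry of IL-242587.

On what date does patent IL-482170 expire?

Natural term of IL-482170:
  Base: filing + 20 years → 10 September 2017.
  Opposition Stay Credit: +273 days → 10 June 2018.
  Office Delay Adjustment: +897 days → 23 November 2020.
Expiry of referenced patent IL-242587:
  Base: filing + 20 years → 15 October 2016.
Terminal disclaimer: IL-482170 expires on the earlier of 23 November 2020 and 15 October 2016.

2016-10-15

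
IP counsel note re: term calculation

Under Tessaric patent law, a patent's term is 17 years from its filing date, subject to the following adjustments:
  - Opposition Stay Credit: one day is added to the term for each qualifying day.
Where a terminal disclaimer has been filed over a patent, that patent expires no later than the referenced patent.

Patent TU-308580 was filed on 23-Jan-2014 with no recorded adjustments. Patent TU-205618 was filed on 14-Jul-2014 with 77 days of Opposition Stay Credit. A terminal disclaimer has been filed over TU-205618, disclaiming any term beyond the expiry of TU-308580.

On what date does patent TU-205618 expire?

January 23, 2031

Natural term of TU-205618:
  Base: filing + 17 years → 14 July 2031.
  Opposition Stay Credit: +77 days → 29 September 2031.
Expiry of referenced patent TU-308580:
  Base: filing + 17 years → 23 January 2031.
Terminal disclaimer: TU-205618 expires on the earlier of 29 September 2031 and 23 January 2031.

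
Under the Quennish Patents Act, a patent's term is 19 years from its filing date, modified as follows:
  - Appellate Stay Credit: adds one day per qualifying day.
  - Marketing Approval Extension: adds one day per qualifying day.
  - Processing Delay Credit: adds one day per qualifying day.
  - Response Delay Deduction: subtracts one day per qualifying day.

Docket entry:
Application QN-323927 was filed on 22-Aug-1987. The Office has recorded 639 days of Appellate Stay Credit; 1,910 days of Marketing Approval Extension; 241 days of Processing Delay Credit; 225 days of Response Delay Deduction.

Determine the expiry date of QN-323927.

Base term: filing date + 19 years → 22 August 2006.
Appellate Stay Credit: +639 days → 22 May 2008.
Marketing Approval Extension: +1910 days → 14 August 2013.
Processing Delay Credit: +241 days → 12 April 2014.
Response Delay Deduction: −225 days → 30 August 2013.

2013-08-30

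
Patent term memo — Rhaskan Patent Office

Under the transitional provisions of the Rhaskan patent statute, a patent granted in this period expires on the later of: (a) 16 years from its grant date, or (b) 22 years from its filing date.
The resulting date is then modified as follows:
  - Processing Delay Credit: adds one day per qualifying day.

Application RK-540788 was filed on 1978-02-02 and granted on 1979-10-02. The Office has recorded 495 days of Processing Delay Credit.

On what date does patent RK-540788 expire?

(a) grant + 16 years → 2 October 1995.
(b) filing + 22 years → 2 February 2000.
Later of the two: 2 February 2000.
Processing Delay Credit: +495 days → 11 June 2001.

2001-06-11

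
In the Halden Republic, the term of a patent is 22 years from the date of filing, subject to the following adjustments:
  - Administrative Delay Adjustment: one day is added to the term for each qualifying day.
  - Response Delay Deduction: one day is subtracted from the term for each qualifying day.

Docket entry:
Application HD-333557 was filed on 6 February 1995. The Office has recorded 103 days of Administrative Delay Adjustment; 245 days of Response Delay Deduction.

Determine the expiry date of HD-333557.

2016-09-17

Base term: filing date + 22 years → 6 February 2017.
Administrative Delay Adjustment: +103 days → 20 May 2017.
Response Delay Deduction: −245 days → 17 September 2016.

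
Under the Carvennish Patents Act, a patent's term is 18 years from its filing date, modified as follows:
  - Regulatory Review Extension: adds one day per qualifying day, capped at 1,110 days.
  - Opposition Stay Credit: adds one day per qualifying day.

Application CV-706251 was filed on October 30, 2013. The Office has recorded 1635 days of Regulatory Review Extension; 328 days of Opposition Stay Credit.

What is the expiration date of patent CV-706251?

Base term: filing date + 18 years → 30 October 2031.
Regulatory Review Extension: 1635 days claimed exceeds the 1110-day cap, so +1110 days → 13 November 2034.
Opposition Stay Credit: +328 days → 7 October 2035.

October 7, 2035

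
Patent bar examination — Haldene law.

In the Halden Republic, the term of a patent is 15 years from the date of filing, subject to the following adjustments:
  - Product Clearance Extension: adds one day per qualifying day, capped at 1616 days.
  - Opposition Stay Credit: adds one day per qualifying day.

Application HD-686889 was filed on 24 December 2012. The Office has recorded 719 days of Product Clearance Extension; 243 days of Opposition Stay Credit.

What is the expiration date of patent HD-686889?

2030-08-12

Base term: filing date + 15 years → 24 December 2027.
Product Clearance Extension: 719 days (within the 1616-day cap) → +719 days → 12 December 2029.
Opposition Stay Credit: +243 days → 12 August 2030.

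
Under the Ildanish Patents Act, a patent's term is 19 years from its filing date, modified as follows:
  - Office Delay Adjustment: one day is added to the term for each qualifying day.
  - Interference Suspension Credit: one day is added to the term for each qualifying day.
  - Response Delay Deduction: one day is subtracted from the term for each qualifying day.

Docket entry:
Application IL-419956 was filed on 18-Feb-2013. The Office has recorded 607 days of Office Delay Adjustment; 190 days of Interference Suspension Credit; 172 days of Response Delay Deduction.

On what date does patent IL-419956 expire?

2033-11-04

Base term: filing date + 19 years → 18 February 2032.
Office Delay Adjustment: +607 days → 17 October 2033.
Interference Suspension Credit: +190 days → 25 April 2034.
Response Delay Deduction: −172 days → 4 November 2033.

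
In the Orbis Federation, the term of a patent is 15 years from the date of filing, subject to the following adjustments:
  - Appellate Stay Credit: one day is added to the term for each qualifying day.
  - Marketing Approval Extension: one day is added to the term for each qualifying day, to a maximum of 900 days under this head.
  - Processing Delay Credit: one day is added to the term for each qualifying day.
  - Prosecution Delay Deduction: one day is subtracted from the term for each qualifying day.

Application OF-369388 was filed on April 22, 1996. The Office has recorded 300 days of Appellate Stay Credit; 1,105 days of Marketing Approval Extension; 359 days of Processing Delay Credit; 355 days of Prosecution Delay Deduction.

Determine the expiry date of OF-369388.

Base term: filing date + 15 years → 22 April 2011.
Appellate Stay Credit: +300 days → 16 February 2012.
Marketing Approval Extension: 1105 days claimed exceeds the 900-day cap, so +900 days → 4 August 2014.
Processing Delay Credit: +359 days → 29 July 2015.
Prosecution Delay Deduction: −355 days → 8 August 2014.

2014-08-08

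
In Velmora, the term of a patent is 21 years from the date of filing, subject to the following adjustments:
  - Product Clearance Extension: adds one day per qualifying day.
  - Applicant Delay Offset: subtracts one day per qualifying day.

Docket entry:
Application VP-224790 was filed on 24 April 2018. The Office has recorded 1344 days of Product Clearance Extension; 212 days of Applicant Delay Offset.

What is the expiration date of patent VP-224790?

2042-05-30

Base term: filing date + 21 years → 24 April 2039.
Product Clearance Extension: +1344 days → 28 December 2042.
Applicant Delay Offset: −212 days → 30 May 2042.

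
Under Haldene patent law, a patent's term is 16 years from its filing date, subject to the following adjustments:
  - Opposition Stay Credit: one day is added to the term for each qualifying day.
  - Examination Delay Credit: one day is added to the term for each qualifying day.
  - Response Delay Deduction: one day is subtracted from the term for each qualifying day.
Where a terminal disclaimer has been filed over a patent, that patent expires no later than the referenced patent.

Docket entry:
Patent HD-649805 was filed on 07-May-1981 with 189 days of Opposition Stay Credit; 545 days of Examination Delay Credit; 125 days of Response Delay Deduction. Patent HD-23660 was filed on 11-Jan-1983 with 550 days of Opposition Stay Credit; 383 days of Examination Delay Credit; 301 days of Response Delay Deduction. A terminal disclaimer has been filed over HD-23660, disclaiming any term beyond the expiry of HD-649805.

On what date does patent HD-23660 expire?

January 6, 1999

Natural term of HD-23660:
  Base: filing + 16 years → 11 January 1999.
  Opposition Stay Credit: +550 days → 14 July 2000.
  Examination Delay Credit: +383 days → 1 August 2001.
  Response Delay Deduction: −301 days → 4 October 2000.
Expiry of referenced patent HD-649805:
  Base: filing + 16 years → 7 May 1997.
  Opposition Stay Credit: +189 days → 12 November 1997.
  Examination Delay Credit: +545 days → 11 May 1999.
  Response Delay Deduction: −125 days → 6 January 1999.
Terminal disclaimer: HD-23660 expires on the earlier of 4 October 2000 and 6 January 1999.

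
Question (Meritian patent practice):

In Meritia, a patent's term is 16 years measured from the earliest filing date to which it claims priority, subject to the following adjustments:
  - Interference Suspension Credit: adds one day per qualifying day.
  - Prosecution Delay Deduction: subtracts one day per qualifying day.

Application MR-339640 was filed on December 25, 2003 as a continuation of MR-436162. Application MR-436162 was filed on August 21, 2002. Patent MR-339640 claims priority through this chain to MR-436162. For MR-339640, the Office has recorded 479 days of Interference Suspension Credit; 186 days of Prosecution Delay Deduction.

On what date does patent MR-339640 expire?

Earliest priority filing: 21 August 2002.
Base term: 21 August 2002 + 16 years → 21 August 2018.
Interference Suspension Credit: +479 days → 13 December 2019.
Prosecution Delay Deduction: −186 days → 10 June 2019.

June 10, 2019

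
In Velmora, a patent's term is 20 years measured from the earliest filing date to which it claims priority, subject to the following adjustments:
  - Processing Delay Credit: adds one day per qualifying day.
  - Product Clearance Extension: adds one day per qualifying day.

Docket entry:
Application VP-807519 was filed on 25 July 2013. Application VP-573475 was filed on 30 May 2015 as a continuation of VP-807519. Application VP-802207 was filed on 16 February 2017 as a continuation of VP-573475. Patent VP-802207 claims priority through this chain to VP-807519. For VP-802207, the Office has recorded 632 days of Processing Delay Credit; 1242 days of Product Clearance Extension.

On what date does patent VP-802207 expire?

Earliest priority filing: 25 July 2013.
Base term: 25 July 2013 + 20 years → 25 July 2033.
Processing Delay Credit: +632 days → 18 April 2035.
Product Clearance Extension: +1242 days → 11 September 2038.

2038-09-11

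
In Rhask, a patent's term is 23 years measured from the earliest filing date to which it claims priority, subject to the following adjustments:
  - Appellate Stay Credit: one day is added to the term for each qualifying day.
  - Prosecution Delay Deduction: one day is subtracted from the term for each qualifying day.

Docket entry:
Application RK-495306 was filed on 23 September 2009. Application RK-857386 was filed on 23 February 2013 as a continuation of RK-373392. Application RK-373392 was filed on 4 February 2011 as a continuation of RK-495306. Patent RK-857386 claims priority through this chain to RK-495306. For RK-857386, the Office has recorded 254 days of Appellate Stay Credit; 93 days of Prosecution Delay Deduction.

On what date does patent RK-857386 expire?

March 3, 2033

Earliest priority filing: 23 September 2009.
Base term: 23 September 2009 + 23 years → 23 September 2032.
Appellate Stay Credit: +254 days → 4 June 2033.
Prosecution Delay Deduction: −93 days → 3 March 2033.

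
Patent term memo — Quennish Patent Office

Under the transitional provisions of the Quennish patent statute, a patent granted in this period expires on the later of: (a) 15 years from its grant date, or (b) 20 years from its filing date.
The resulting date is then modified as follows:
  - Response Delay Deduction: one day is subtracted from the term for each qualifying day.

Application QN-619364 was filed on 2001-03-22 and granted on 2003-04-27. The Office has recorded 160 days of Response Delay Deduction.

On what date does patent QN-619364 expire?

October 13, 2020

(a) grant + 15 years → 27 April 2018.
(b) filing + 20 years → 22 March 2021.
Later of the two: 22 March 2021.
Response Delay Deduction: −160 days → 13 October 2020.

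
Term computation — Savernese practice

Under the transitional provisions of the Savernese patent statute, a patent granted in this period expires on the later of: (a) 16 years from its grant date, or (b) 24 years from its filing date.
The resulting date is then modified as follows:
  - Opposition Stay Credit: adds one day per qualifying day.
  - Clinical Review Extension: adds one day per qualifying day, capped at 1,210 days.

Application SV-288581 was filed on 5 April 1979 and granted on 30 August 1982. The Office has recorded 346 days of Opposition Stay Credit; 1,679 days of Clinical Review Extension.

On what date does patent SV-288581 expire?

July 9, 2007

(a) grant + 16 years → 30 August 1998.
(b) filing + 24 years → 5 April 2003.
Later of the two: 5 April 2003.
Opposition Stay Credit: +346 days → 16 March 2004.
Clinical Review Extension: 1679 days claimed exceeds the 1210-day cap, so +1210 days → 9 July 2007.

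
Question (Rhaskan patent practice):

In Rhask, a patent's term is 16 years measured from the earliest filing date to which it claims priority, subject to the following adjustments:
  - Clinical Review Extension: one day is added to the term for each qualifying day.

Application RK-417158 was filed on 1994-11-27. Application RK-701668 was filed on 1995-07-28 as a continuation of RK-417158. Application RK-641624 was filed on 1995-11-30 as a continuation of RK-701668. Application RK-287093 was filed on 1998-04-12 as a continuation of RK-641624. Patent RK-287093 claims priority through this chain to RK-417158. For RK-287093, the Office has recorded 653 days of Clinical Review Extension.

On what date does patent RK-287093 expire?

Earliest priority filing: 27 November 1994.
Base term: 27 November 1994 + 16 years → 27 November 2010.
Clinical Review Extension: +653 days → 10 September 2012.

2012-09-10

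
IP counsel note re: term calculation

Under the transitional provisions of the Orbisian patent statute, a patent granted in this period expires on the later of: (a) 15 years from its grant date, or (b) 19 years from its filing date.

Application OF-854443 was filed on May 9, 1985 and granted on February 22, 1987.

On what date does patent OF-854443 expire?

2004-05-09

(a) grant + 15 years → 22 February 2002.
(b) filing + 19 years → 9 May 2004.
Later of the two: 9 May 2004.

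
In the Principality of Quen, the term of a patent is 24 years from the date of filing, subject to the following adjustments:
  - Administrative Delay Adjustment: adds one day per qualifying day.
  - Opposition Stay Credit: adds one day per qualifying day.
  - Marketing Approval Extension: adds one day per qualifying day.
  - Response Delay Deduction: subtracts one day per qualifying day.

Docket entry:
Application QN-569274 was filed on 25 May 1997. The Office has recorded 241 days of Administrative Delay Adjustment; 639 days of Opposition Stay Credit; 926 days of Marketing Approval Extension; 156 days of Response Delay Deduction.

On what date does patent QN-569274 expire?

Base term: filing date + 24 years → 25 May 2021.
Administrative Delay Adjustment: +241 days → 21 January 2022.
Opposition Stay Credit: +639 days → 22 October 2023.
Marketing Approval Extension: +926 days → 5 May 2026.
Response Delay Deduction: −156 days → 30 November 2025.

November 30, 2025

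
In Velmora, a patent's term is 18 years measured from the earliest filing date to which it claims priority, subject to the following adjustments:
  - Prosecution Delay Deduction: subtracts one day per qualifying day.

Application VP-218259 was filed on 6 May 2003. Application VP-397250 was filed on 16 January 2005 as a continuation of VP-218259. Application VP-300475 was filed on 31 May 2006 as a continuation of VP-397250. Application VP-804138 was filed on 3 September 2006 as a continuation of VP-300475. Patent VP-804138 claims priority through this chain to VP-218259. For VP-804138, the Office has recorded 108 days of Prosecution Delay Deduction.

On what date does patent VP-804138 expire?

Earliest priority filing: 6 May 2003.
Base term: 6 May 2003 + 18 years → 6 May 2021.
Prosecution Delay Deduction: −108 days → 18 January 2021.

January 18, 2021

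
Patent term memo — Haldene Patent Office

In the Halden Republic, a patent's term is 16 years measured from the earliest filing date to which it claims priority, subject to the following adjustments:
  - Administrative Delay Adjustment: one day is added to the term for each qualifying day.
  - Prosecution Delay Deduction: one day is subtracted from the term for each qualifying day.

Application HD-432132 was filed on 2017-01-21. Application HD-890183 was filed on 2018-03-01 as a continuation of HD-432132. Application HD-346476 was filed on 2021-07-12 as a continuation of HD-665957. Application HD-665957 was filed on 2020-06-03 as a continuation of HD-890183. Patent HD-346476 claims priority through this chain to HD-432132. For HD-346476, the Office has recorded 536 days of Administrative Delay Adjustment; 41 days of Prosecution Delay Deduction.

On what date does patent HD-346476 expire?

Earliest priority filing: 21 January 2017.
Base term: 21 January 2017 + 16 years → 21 January 2033.
Administrative Delay Adjustment: +536 days → 11 July 2034.
Prosecution Delay Deduction: −41 days → 31 May 2034.

May 31, 2034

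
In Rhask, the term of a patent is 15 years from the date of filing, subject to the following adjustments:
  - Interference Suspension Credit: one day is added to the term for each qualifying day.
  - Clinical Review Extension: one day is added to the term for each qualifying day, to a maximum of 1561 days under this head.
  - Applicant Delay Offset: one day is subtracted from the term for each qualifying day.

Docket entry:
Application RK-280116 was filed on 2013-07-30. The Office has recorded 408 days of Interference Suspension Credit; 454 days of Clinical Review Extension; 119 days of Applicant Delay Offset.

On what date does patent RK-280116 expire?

Base term: filing date + 15 years → 30 July 2028.
Interference Suspension Credit: +408 days → 11 September 2029.
Clinical Review Extension: 454 days (within the 1561-day cap) → +454 days → 9 December 2030.
Applicant Delay Offset: −119 days → 12 August 2030.

2030-08-12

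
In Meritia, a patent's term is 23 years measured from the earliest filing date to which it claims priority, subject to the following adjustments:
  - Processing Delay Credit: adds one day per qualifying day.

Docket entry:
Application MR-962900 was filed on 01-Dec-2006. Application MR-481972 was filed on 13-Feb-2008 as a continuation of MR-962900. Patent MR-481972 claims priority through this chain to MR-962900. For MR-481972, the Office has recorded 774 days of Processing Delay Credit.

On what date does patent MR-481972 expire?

January 14, 2032

Earliest priority filing: 1 December 2006.
Base term: 1 December 2006 + 23 years → 1 December 2029.
Processing Delay Credit: +774 days → 14 January 2032.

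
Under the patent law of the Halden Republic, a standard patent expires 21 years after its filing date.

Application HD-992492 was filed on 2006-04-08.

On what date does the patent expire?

Filing date + 21 years → 8 April 2027.

2027-04-08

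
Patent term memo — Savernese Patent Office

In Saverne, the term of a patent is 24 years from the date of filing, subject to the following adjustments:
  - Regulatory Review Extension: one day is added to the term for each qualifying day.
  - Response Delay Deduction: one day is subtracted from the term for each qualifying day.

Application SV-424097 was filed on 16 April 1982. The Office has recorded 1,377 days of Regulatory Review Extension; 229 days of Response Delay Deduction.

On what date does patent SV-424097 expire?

Base term: filing date + 24 years → 16 April 2006.
Regulatory Review Extension: +1377 days → 22 January 2010.
Response Delay Deduction: −229 days → 7 June 2009.

2009-06-07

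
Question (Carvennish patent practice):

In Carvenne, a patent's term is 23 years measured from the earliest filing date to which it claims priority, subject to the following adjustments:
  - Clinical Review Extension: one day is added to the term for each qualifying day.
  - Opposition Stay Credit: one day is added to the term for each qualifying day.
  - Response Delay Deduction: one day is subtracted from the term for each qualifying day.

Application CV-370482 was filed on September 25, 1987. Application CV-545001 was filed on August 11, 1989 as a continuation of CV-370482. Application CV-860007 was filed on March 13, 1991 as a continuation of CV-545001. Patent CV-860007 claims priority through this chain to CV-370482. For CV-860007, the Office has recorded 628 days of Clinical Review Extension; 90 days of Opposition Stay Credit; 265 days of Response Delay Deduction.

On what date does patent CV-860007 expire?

2011-12-22

Earliest priority filing: 25 September 1987.
Base term: 25 September 1987 + 23 years → 25 September 2010.
Clinical Review Extension: +628 days → 14 June 2012.
Opposition Stay Credit: +90 days → 12 September 2012.
Response Delay Deduction: −265 days → 22 December 2011.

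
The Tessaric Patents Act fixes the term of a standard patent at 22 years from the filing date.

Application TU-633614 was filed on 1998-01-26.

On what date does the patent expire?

Filing date + 22 years → 26 January 2020.

January 26, 2020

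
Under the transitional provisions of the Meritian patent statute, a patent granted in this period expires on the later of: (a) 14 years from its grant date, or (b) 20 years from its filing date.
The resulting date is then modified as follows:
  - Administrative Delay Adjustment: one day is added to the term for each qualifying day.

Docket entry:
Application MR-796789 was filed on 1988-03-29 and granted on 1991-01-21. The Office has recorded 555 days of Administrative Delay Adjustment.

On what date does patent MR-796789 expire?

(a) grant + 14 years → 21 January 2005.
(b) filing + 20 years → 29 March 2008.
Later of the two: 29 March 2008.
Administrative Delay Adjustment: +555 days → 5 October 2009.

October 5, 2009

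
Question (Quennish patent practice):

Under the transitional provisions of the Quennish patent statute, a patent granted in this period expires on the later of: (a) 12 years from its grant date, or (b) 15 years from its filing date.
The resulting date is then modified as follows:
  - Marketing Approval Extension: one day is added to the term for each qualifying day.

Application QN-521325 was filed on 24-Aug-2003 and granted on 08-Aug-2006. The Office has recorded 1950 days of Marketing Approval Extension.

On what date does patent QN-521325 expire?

(a) grant + 12 years → 8 August 2018.
(b) filing + 15 years → 24 August 2018.
Later of the two: 24 August 2018.
Marketing Approval Extension: +1950 days → 26 December 2023.

December 26, 2023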